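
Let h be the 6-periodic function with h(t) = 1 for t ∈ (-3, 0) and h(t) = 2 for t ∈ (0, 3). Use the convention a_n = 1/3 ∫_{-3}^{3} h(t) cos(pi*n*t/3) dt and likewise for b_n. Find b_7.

b_7 = 1/3 ∫_{-3}^{3} h(t) sin(7*pi*t/3) dt.
Split the integral at the breakpoints.
Directly, an antiderivative of (1) sin(7*pi*t/3) is -3*cos(7*pi*t/3)/(7*pi); evaluating from -3 to 0: ∫_{-3}^{0} (1) sin(7*pi*t/3) dt = (-3/(7*pi)) - (3/(7*pi)) = -6/(7*pi).
Directly, an antiderivative of (2) sin(7*pi*t/3) is -6*cos(7*pi*t/3)/(7*pi); evaluating from 0 to 3: ∫_{0}^{3} (2) sin(7*pi*t/3) dt = (6/(7*pi)) - (-6/(7*pi)) = 12/(7*pi).
Summing the pieces and multiplying by (1/3) gives b_7 = 2/(7*pi).

2/(7*pi)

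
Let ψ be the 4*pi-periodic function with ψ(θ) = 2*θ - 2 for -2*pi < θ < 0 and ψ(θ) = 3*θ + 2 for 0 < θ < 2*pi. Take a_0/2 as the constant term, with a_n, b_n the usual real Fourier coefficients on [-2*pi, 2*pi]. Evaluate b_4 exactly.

-5/2

b_4 = (1/(2*pi)) ∫_{-2*pi}^{2*pi} ψ(θ) sin(2*θ) dθ.
Split the integral at the breakpoints.
Integrating by parts (boundary term plus one more integral), an antiderivative of (2*θ - 2) sin(2*θ) is -θ*cos(2*θ) + sin(2*θ)/2 + cos(2*θ); evaluating from -2*pi to 0: ∫_{-2*pi}^{0} (2*θ - 2) sin(2*θ) dθ = (1) - (1 + 2*pi) = -2*pi.
Integrating by parts (boundary term plus one more integral), an antiderivative of (3*θ + 2) sin(2*θ) is -3*θ*cos(2*θ)/2 + 3*sin(2*θ)/4 - cos(2*θ); evaluating from 0 to 2*pi: ∫_{0}^{2*pi} (3*θ + 2) sin(2*θ) dθ = (-3*pi - 1) - (-1) = -3*pi.
Summing the pieces and multiplying by (1/(2*pi)) gives b_4 = -5/2.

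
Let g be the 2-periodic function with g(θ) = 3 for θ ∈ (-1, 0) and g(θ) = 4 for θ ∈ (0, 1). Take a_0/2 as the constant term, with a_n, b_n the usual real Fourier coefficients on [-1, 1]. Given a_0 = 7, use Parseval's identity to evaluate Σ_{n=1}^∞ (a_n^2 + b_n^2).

Parseval: a_0^2/2 + Σ_{n≥1} (a_n^2+b_n^2) = ∫_{-1}^{1} g(θ)^2 dθ = 25.
Subtract a_0^2/2 = 49/2: Σ (a_n^2+b_n^2) = 1/2.

1/2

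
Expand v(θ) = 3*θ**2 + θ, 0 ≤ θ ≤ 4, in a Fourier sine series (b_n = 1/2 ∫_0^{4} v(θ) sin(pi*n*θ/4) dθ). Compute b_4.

b_4 = 1/2 ∫_0^{4} (3*θ**2 + θ) sin(pi*θ) dθ.
Integrating by parts twice (tabular method), an antiderivative of (3*θ**2 + θ) sin(pi*θ) is -3*θ**2*cos(pi*θ)/pi + 6*θ*sin(pi*θ)/pi**2 - θ*cos(pi*θ)/pi + sin(pi*θ)/pi**2 + 6*cos(pi*θ)/pi**3; evaluating from 0 to 4: ∫_{0}^{4} (3*θ**2 + θ) sin(pi*θ) dθ = (-52/pi + 6/pi**3) - (6/pi**3) = -52/pi.
Hence b_4 = (1/2)·(-52/pi) = -26/pi.

-26/pi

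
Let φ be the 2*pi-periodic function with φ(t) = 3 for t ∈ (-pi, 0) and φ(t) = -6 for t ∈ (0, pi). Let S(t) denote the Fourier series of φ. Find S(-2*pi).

-3/2

t = -2*pi differs from t = 0 by -1 full period(s), and the series is 2*pi-periodic.
At t = 0 the one-sided limits are φ(0^-) = 3 and φ(0^+) = -6.
By Dirichlet's theorem the series converges to their average, [(3) + (-6)]/2 = -3/2.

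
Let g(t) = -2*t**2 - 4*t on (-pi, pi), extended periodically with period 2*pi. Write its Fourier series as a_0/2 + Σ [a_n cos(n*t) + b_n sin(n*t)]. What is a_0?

-4*pi**2/3

a_0 = 1/pi ∫_{-pi}^{pi} g(t) dt = 1/pi · (-4*pi**3/3) = -4*pi**2/3.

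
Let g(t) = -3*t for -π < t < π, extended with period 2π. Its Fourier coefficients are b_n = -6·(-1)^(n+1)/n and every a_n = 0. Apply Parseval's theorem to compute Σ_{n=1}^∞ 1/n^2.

pi**2/6

Parseval: Σ b_n^2 = (1/π) ∫_{-π}^{π} g(t)^2 dt = 6*pi**2.
Σ b_n^2 = Σ 36/n^2, so Σ 1/n^2 = (6*pi**2)/36 = pi**2/6.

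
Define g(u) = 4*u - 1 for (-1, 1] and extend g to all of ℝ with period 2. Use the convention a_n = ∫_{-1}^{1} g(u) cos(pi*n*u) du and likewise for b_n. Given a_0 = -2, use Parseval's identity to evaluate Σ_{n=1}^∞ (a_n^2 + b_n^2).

32/3

Parseval: a_0^2/2 + Σ_{n≥1} (a_n^2+b_n^2) = ∫_{-1}^{1} g(u)^2 du = 38/3.
Subtract a_0^2/2 = 2: Σ (a_n^2+b_n^2) = 32/3.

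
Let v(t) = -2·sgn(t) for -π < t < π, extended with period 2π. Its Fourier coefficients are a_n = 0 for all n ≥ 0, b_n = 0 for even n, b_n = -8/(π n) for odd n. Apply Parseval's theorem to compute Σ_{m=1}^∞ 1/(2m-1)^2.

pi**2/8

Parseval: Σ b_n^2 = (1/π) ∫_{-π}^{π} v(t)^2 dt = 8.
Only odd n contribute, with b_n^2 = 64/(π^2 n^2), so Σ_{m≥1} 1/(2m-1)^2 = π^2·(8)/64 = pi**2/8.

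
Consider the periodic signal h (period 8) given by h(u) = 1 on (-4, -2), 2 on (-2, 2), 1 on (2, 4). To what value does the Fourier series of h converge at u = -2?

3/2

At u = -2 the one-sided limits are h(-2^-) = 1 and h(-2^+) = 2.
By Dirichlet's theorem the series converges to their average, [(1) + (2)]/2 = 3/2.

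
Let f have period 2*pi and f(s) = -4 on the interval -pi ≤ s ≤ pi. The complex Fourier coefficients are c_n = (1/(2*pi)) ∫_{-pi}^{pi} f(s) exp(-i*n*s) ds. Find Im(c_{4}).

0

Since f is real-valued, Im(c_{4}) = -(1/(2*pi)) ∫_{-pi}^{pi} f(s) sin(4*s) ds = -b_{4}/2.
(f is even, so the integrand is odd over a symmetric interval and the integral vanishes.)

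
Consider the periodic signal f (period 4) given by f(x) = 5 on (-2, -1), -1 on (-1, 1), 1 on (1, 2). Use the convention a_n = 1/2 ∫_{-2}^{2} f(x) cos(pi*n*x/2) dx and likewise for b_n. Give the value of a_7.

8/(7*pi)

a_7 = 1/2 ∫_{-2}^{2} f(x) cos(7*pi*x/2) dx.
Split the integral at the breakpoints.
Directly, an antiderivative of (5) cos(7*pi*x/2) is 10*sin(7*pi*x/2)/(7*pi); evaluating from -2 to -1: ∫_{-2}^{-1} (5) cos(7*pi*x/2) dx = (10/(7*pi)) - (0) = 10/(7*pi).
Directly, an antiderivative of (-1) cos(7*pi*x/2) is -2*sin(7*pi*x/2)/(7*pi); evaluating from -1 to 1: ∫_{-1}^{1} (-1) cos(7*pi*x/2) dx = (2/(7*pi)) - (-2/(7*pi)) = 4/(7*pi).
Directly, an antiderivative of (1) cos(7*pi*x/2) is 2*sin(7*pi*x/2)/(7*pi); evaluating from 1 to 2: ∫_{1}^{2} (1) cos(7*pi*x/2) dx = (0) - (-2/(7*pi)) = 2/(7*pi).
Summing the pieces and multiplying by (1/2) gives a_7 = 8/(7*pi).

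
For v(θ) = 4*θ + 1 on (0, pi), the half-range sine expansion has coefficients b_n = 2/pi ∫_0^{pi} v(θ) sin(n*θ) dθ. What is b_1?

b_1 = 2/pi ∫_0^{pi} (4*θ + 1) sin(θ) dθ.
Integrating by parts (boundary term plus one more integral), an antiderivative of (4*θ + 1) sin(θ) is -4*θ*cos(θ) + 4*sin(θ) - cos(θ); evaluating from 0 to pi: ∫_{0}^{pi} (4*θ + 1) sin(θ) dθ = (1 + 4*pi) - (-1) = 2 + 4*pi.
Hence b_1 = (2/pi)·(2 + 4*pi) = 4/pi + 8.

4/pi + 8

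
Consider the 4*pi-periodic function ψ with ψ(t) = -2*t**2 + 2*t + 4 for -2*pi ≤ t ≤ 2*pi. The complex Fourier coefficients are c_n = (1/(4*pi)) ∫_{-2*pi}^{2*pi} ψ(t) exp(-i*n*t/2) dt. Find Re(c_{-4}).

-1

Since ψ is real-valued, Re(c_{-4}) = (1/(4*pi)) ∫_{-2*pi}^{2*pi} ψ(t) cos(-2*t) dt = a_{4}/2.
Integrating by parts twice (tabular method), an antiderivative of (-2*t**2 + 2*t + 4) cos(-2*t) is -t**2*sin(2*t) + t*sin(2*t) - t*cos(2*t) + 5*sin(2*t)/2 + cos(2*t)/2; evaluating from -2*pi to 2*pi: ∫_{-2*pi}^{2*pi} (-2*t**2 + 2*t + 4) cos(-2*t) dt = (1/2 - 2*pi) - (1/2 + 2*pi) = -4*pi.
Hence Re(c_{-4}) = (1/(4*pi))·(-4*pi) = -1.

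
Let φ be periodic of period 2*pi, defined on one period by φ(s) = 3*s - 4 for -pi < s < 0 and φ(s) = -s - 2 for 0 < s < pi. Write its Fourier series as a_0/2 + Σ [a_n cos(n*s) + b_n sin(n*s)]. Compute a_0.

a_0 = 1/pi ∫_{-pi}^{pi} φ(s) ds = 1/pi · (-2*pi*(3 + pi)) = -2*pi - 6.

-2*pi - 6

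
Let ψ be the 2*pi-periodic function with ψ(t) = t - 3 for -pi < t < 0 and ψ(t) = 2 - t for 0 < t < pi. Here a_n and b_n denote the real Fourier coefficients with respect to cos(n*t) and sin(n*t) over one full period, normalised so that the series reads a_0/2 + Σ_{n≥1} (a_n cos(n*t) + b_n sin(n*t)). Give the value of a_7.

a_7 = 1/pi ∫_{-pi}^{pi} ψ(t) cos(7*t) dt.
Split the integral at the breakpoints.
Integrating by parts (boundary term plus one more integral), an antiderivative of (t - 3) cos(7*t) is t*sin(7*t)/7 - 3*sin(7*t)/7 + cos(7*t)/49; evaluating from -pi to 0: ∫_{-pi}^{0} (t - 3) cos(7*t) dt = (1/49) - (-1/49) = 2/49.
Integrating by parts (boundary term plus one more integral), an antiderivative of (2 - t) cos(7*t) is -t*sin(7*t)/7 + 2*sin(7*t)/7 - cos(7*t)/49; evaluating from 0 to pi: ∫_{0}^{pi} (2 - t) cos(7*t) dt = (1/49) - (-1/49) = 2/49.
Summing the pieces and multiplying by (1/pi) gives a_7 = 4/(49*pi).

4/(49*pi)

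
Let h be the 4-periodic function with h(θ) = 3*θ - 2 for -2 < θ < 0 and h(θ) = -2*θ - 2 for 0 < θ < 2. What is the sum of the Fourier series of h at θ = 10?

-7

θ = 10 differs from θ = 2 by 2 full period(s), and the series is 4-periodic.
At θ = 2 the one-sided limits are h(2^-) = -6 and h(2^+) = -8.
By Dirichlet's theorem the series converges to their average, [(-6) + (-8)]/2 = -7.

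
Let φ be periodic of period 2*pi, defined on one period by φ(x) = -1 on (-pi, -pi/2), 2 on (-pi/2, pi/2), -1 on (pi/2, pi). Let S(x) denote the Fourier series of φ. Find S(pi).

φ is continuous at x = pi with value -1, so the series converges to -1 there.

-1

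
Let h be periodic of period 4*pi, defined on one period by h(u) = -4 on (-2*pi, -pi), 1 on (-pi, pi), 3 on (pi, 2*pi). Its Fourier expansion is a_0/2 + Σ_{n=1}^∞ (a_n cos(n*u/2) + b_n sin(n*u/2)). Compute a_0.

1/2

a_0 = (1/(2*pi)) ∫_{-2*pi}^{2*pi} h(u) du = (1/(2*pi)) · (pi) = 1/2.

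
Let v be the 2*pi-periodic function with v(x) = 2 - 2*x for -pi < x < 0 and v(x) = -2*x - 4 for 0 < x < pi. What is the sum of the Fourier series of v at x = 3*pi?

-1

x = 3*pi differs from x = -pi by 2 full period(s), and the series is 2*pi-periodic.
At x = -pi the one-sided limits are v(-pi^-) = -2*pi - 4 and v(-pi^+) = 2 + 2*pi.
By Dirichlet's theorem the series converges to their average, [(-2*pi - 4) + (2 + 2*pi)]/2 = -1.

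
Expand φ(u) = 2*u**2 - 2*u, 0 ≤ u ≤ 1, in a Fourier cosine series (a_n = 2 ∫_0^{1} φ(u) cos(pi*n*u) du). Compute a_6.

2/(9*pi**2)

a_6 = 2 ∫_0^{1} (2*u**2 - 2*u) cos(6*pi*u) du.
Integrating by parts twice (tabular method), an antiderivative of (2*u**2 - 2*u) cos(6*pi*u) is u**2*sin(6*pi*u)/(3*pi) - u*sin(6*pi*u)/(3*pi) + u*cos(6*pi*u)/(9*pi**2) - sin(6*pi*u)/(54*pi**3) - cos(6*pi*u)/(18*pi**2); evaluating from 0 to 1: ∫_{0}^{1} (2*u**2 - 2*u) cos(6*pi*u) du = (1/(18*pi**2)) - (-1/(18*pi**2)) = 1/(9*pi**2).
Hence a_6 = 2·(1/(9*pi**2)) = 2/(9*pi**2).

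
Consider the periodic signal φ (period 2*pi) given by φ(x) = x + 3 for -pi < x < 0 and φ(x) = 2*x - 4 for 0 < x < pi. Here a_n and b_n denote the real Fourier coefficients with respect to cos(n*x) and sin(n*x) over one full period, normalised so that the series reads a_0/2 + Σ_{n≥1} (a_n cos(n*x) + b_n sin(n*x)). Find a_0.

a_0 = 1/pi ∫_{-pi}^{pi} φ(x) dx = 1/pi · (pi*(-2 + pi)/2) = -1 + pi/2.

-1 + pi/2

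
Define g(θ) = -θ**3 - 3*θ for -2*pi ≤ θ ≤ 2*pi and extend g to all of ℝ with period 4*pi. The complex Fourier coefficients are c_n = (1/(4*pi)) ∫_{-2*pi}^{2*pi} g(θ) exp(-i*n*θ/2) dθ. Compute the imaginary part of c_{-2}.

-3 + 4*pi**2

Since g is real-valued, Im(c_{-2}) = -(1/(4*pi)) ∫_{-2*pi}^{2*pi} g(θ) sin(-θ) dθ = b_{2}/2.
g is odd and sin(-θ) is odd, so the integrand is even: ∫_{-2*pi}^{2*pi} g(θ) sin(-θ) dθ = 2∫_0^{2*pi} g(θ) sin(-θ) dθ.
Integrating by parts three times (tabular method), an antiderivative of (-θ**3 - 3*θ) sin(-θ) is -θ**3*cos(θ) + 3*θ**2*sin(θ) + 3*θ*cos(θ) - 3*sin(θ); evaluating from 0 to 2*pi: ∫_{0}^{2*pi} (-θ**3 - 3*θ) sin(-θ) dθ = (-8*pi**3 + 6*pi) - (0) = -8*pi**3 + 6*pi.
So ∫_{-2*pi}^{2*pi} g(θ) sin(-θ) dθ = -16*pi**3 + 12*pi.
Hence Im(c_{-2}) = (-1/(4*pi))·(-16*pi**3 + 12*pi) = -3 + 4*pi**2.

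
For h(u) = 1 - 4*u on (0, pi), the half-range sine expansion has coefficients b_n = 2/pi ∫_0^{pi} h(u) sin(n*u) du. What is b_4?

b_4 = 2/pi ∫_0^{pi} (1 - 4*u) sin(4*u) du.
Integrating by parts (boundary term plus one more integral), an antiderivative of (1 - 4*u) sin(4*u) is u*cos(4*u) - sin(4*u)/4 - cos(4*u)/4; evaluating from 0 to pi: ∫_{0}^{pi} (1 - 4*u) sin(4*u) du = (-1/4 + pi) - (-1/4) = pi.
Hence b_4 = (2/pi)·(pi) = 2.

2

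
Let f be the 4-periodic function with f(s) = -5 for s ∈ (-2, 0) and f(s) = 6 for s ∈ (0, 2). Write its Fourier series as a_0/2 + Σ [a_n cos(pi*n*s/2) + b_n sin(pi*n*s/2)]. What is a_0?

a_0 = 1/2 ∫_{-2}^{2} f(s) ds = 1/2 · (2) = 1.

1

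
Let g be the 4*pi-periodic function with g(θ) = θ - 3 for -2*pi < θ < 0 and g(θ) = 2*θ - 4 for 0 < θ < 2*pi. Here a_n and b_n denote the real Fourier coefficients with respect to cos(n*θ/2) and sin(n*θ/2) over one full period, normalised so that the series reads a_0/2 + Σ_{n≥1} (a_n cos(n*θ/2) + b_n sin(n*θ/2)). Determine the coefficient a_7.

-4/(49*pi)

a_7 = (1/(2*pi)) ∫_{-2*pi}^{2*pi} g(θ) cos(7*θ/2) dθ.
Split the integral at the breakpoints.
Integrating by parts (boundary term plus one more integral), an antiderivative of (θ - 3) cos(7*θ/2) is 2*θ*sin(7*θ/2)/7 - 6*sin(7*θ/2)/7 + 4*cos(7*θ/2)/49; evaluating from -2*pi to 0: ∫_{-2*pi}^{0} (θ - 3) cos(7*θ/2) dθ = (4/49) - (-4/49) = 8/49.
Integrating by parts (boundary term plus one more integral), an antiderivative of (2*θ - 4) cos(7*θ/2) is 4*θ*sin(7*θ/2)/7 - 8*sin(7*θ/2)/7 + 8*cos(7*θ/2)/49; evaluating from 0 to 2*pi: ∫_{0}^{2*pi} (2*θ - 4) cos(7*θ/2) dθ = (-8/49) - (8/49) = -16/49.
Summing the pieces and multiplying by (1/(2*pi)) gives a_7 = -4/(49*pi).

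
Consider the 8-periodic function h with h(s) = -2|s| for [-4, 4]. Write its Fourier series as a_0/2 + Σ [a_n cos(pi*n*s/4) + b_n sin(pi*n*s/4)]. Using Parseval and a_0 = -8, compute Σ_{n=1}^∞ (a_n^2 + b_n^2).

32/3

Parseval: a_0^2/2 + Σ_{n≥1} (a_n^2+b_n^2) = 1/4 ∫_{-4}^{4} h(s)^2 ds = 128/3.
Subtract a_0^2/2 = 32: Σ (a_n^2+b_n^2) = 32/3.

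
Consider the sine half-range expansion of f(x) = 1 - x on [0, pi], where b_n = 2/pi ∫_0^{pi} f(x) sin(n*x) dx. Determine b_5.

b_5 = 2/pi ∫_0^{pi} (1 - x) sin(5*x) dx.
Integrating by parts (boundary term plus one more integral), an antiderivative of (1 - x) sin(5*x) is x*cos(5*x)/5 - sin(5*x)/25 - cos(5*x)/5; evaluating from 0 to pi: ∫_{0}^{pi} (1 - x) sin(5*x) dx = (1/5 - pi/5) - (-1/5) = 2/5 - pi/5.
Hence b_5 = (2/pi)·(2/5 - pi/5) = 2*(2 - pi)/(5*pi).

2*(2 - pi)/(5*pi)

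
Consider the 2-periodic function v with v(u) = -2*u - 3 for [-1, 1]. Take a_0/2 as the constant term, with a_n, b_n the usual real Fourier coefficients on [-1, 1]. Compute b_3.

-4/(3*pi)

b_3 = ∫_{-1}^{1} v(u) sin(3*pi*u) du.
Integrating by parts (boundary term plus one more integral), an antiderivative of (-2*u - 3) sin(3*pi*u) is 2*u*cos(3*pi*u)/(3*pi) - 2*sin(3*pi*u)/(9*pi**2) + cos(3*pi*u)/pi; evaluating from -1 to 1: ∫_{-1}^{1} (-2*u - 3) sin(3*pi*u) du = (-5/(3*pi)) - (-1/(3*pi)) = -4/(3*pi).
Hence b_3 = -4/(3*pi).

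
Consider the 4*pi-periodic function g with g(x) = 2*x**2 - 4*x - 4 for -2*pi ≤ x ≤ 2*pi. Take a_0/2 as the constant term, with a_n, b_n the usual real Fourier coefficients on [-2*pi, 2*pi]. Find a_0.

-8 + 16*pi**2/3

a_0 = (1/(2*pi)) ∫_{-2*pi}^{2*pi} g(x) dx = (1/(2*pi)) · (-16*pi + 32*pi**3/3) = -8 + 16*pi**2/3.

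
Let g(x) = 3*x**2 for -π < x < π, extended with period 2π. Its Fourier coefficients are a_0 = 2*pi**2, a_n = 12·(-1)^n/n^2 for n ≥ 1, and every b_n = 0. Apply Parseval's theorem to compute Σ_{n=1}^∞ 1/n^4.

pi**4/90

Parseval: a_0^2/2 + Σ a_n^2 = (1/π) ∫_{-π}^{π} g(x)^2 dx = 18*pi**4/5.
Subtract a_0^2/2 = 2*pi**4: Σ a_n^2 = 8*pi**4/5.
Since a_n^2 = 144/n^4, Σ 1/n^4 = pi**4/90.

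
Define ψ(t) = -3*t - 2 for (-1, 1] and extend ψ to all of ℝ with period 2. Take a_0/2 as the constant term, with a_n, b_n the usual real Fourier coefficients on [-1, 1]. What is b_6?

1/pi

b_6 = ∫_{-1}^{1} ψ(t) sin(6*pi*t) dt.
Integrating by parts (boundary term plus one more integral), an antiderivative of (-3*t - 2) sin(6*pi*t) is t*cos(6*pi*t)/(2*pi) - sin(6*pi*t)/(12*pi**2) + cos(6*pi*t)/(3*pi); evaluating from -1 to 1: ∫_{-1}^{1} (-3*t - 2) sin(6*pi*t) dt = (5/(6*pi)) - (-1/(6*pi)) = 1/pi.
Hence b_6 = 1/pi.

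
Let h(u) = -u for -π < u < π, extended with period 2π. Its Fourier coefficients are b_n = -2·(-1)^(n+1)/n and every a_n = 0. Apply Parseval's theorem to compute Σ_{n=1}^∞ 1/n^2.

pi**2/6

Parseval: Σ b_n^2 = (1/π) ∫_{-π}^{π} h(u)^2 du = 2*pi**2/3.
Σ b_n^2 = Σ 4/n^2, so Σ 1/n^2 = (2*pi**2/3)/4 = pi**2/6.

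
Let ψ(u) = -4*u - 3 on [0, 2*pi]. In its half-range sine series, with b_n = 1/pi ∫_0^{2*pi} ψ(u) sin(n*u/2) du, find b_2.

b_2 = 1/pi ∫_0^{2*pi} (-4*u - 3) sin(u) du.
Integrating by parts (boundary term plus one more integral), an antiderivative of (-4*u - 3) sin(u) is 4*u*cos(u) - 4*sin(u) + 3*cos(u); evaluating from 0 to 2*pi: ∫_{0}^{2*pi} (-4*u - 3) sin(u) du = (3 + 8*pi) - (3) = 8*pi.
Hence b_2 = (1/pi)·(8*pi) = 8.

8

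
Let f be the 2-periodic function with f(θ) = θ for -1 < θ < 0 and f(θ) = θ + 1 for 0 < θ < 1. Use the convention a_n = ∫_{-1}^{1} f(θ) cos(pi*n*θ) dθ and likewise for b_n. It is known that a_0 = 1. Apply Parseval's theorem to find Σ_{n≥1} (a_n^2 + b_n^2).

Parseval: a_0^2/2 + Σ_{n≥1} (a_n^2+b_n^2) = ∫_{-1}^{1} f(θ)^2 dθ = 8/3.
Subtract a_0^2/2 = 1/2: Σ (a_n^2+b_n^2) = 13/6.

13/6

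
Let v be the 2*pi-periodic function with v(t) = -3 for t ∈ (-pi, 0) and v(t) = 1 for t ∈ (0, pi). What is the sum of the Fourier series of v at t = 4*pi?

t = 4*pi differs from t = 0 by 2 full period(s), and the series is 2*pi-periodic.
At t = 0 the one-sided limits are v(0^-) = -3 and v(0^+) = 1.
By Dirichlet's theorem the series converges to their average, [(-3) + (1)]/2 = -1.

-1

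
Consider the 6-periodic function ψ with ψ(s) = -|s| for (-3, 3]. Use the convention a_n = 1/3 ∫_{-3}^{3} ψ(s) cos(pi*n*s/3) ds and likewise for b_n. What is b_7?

b_7 = 1/3 ∫_{-3}^{3} ψ(s) sin(7*pi*s/3) ds.
ψ is even and sin(7*pi*s/3) is odd, so the integrand is odd over a symmetric interval and the integral vanishes.

0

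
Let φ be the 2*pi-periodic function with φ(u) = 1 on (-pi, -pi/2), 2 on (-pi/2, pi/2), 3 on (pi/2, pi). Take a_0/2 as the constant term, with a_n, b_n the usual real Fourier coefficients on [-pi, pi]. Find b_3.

b_3 = 1/pi ∫_{-pi}^{pi} φ(u) sin(3*u) du.
Split the integral at the breakpoints.
Directly, an antiderivative of (1) sin(3*u) is -cos(3*u)/3; evaluating from -pi to -pi/2: ∫_{-pi}^{-pi/2} (1) sin(3*u) du = (0) - (1/3) = -1/3.
Directly, an antiderivative of (2) sin(3*u) is -2*cos(3*u)/3; evaluating from -pi/2 to pi/2: ∫_{-pi/2}^{pi/2} (2) sin(3*u) du = (0) - (0) = 0.
Directly, an antiderivative of (3) sin(3*u) is -cos(3*u); evaluating from pi/2 to pi: ∫_{pi/2}^{pi} (3) sin(3*u) du = (1) - (0) = 1.
Summing the pieces and multiplying by (1/pi) gives b_3 = 2/(3*pi).

2/(3*pi)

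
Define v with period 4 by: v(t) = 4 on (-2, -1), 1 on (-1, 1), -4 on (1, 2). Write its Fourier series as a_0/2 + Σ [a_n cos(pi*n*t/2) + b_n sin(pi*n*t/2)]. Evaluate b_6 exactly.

b_6 = 1/2 ∫_{-2}^{2} v(t) sin(3*pi*t) dt.
Split the integral at the breakpoints.
Directly, an antiderivative of (4) sin(3*pi*t) is -4*cos(3*pi*t)/(3*pi); evaluating from -2 to -1: ∫_{-2}^{-1} (4) sin(3*pi*t) dt = (4/(3*pi)) - (-4/(3*pi)) = 8/(3*pi).
Directly, an antiderivative of (1) sin(3*pi*t) is -cos(3*pi*t)/(3*pi); evaluating from -1 to 1: ∫_{-1}^{1} (1) sin(3*pi*t) dt = (1/(3*pi)) - (1/(3*pi)) = 0.
Directly, an antiderivative of (-4) sin(3*pi*t) is 4*cos(3*pi*t)/(3*pi); evaluating from 1 to 2: ∫_{1}^{2} (-4) sin(3*pi*t) dt = (4/(3*pi)) - (-4/(3*pi)) = 8/(3*pi).
Summing the pieces and multiplying by (1/2) gives b_6 = 8/(3*pi).

8/(3*pi)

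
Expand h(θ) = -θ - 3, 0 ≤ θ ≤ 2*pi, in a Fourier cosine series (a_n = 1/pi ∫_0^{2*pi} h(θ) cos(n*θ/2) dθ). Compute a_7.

a_7 = 1/pi ∫_0^{2*pi} (-θ - 3) cos(7*θ/2) dθ.
Integrating by parts (boundary term plus one more integral), an antiderivative of (-θ - 3) cos(7*θ/2) is -2*θ*sin(7*θ/2)/7 - 6*sin(7*θ/2)/7 - 4*cos(7*θ/2)/49; evaluating from 0 to 2*pi: ∫_{0}^{2*pi} (-θ - 3) cos(7*θ/2) dθ = (4/49) - (-4/49) = 8/49.
Hence a_7 = (1/pi)·(8/49) = 8/(49*pi).

8/(49*pi)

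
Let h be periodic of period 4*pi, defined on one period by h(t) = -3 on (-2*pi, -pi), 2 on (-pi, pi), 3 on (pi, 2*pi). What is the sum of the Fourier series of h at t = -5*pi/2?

3

t = -5*pi/2 differs from t = 3*pi/2 by -1 full period(s), and the series is 4*pi-periodic.
h is continuous at t = 3*pi/2 with value 3, so the series converges to 3 there.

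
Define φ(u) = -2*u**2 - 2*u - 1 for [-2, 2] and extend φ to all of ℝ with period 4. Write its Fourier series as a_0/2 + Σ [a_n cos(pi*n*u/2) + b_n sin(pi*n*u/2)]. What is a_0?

-22/3

a_0 = 1/2 ∫_{-2}^{2} φ(u) du = 1/2 · (-44/3) = -22/3.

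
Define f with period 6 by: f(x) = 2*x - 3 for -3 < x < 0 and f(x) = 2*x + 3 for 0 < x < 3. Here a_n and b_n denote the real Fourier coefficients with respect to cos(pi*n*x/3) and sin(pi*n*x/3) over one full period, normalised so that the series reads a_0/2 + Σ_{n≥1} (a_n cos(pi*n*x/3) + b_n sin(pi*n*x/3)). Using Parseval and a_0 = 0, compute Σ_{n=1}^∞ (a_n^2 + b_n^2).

78

Parseval: a_0^2/2 + Σ_{n≥1} (a_n^2+b_n^2) = 1/3 ∫_{-3}^{3} f(x)^2 dx = 78.
Subtract a_0^2/2 = 0: Σ (a_n^2+b_n^2) = 78.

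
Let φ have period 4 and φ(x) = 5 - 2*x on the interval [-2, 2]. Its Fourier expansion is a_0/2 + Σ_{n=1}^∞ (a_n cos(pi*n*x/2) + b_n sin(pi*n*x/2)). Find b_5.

-8/(5*pi)

b_5 = 1/2 ∫_{-2}^{2} φ(x) sin(5*pi*x/2) dx.
Integrating by parts (boundary term plus one more integral), an antiderivative of (5 - 2*x) sin(5*pi*x/2) is 4*x*cos(5*pi*x/2)/(5*pi) - 8*sin(5*pi*x/2)/(25*pi**2) - 2*cos(5*pi*x/2)/pi; evaluating from -2 to 2: ∫_{-2}^{2} (5 - 2*x) sin(5*pi*x/2) dx = (2/(5*pi)) - (18/(5*pi)) = -16/(5*pi).
Hence b_5 = (1/2)·(-16/(5*pi)) = -8/(5*pi).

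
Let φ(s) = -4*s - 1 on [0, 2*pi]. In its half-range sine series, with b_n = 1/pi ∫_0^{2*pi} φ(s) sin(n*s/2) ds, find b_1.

b_1 = 1/pi ∫_0^{2*pi} (-4*s - 1) sin(s/2) ds.
Integrating by parts (boundary term plus one more integral), an antiderivative of (-4*s - 1) sin(s/2) is 8*s*cos(s/2) - 16*sin(s/2) + 2*cos(s/2); evaluating from 0 to 2*pi: ∫_{0}^{2*pi} (-4*s - 1) sin(s/2) ds = (-16*pi - 2) - (2) = -16*pi - 4.
Hence b_1 = (1/pi)·(-16*pi - 4) = -16 - 4/pi.

-16 - 4/pi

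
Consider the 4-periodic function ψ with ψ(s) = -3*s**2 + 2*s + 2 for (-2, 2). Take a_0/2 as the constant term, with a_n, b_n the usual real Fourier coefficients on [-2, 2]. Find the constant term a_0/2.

a_0 = 1/2 ∫_{-2}^{2} ψ(s) ds = 1/2 · (-8) = -4.
So the constant term a_0/2 = -2.

-2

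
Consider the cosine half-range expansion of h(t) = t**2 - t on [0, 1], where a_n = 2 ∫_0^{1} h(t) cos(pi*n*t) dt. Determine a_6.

a_6 = 2 ∫_0^{1} (t**2 - t) cos(6*pi*t) dt.
Integrating by parts twice (tabular method), an antiderivative of (t**2 - t) cos(6*pi*t) is t**2*sin(6*pi*t)/(6*pi) - t*sin(6*pi*t)/(6*pi) + t*cos(6*pi*t)/(18*pi**2) - sin(6*pi*t)/(108*pi**3) - cos(6*pi*t)/(36*pi**2); evaluating from 0 to 1: ∫_{0}^{1} (t**2 - t) cos(6*pi*t) dt = (1/(36*pi**2)) - (-1/(36*pi**2)) = 1/(18*pi**2).
Hence a_6 = 2·(1/(18*pi**2)) = 1/(9*pi**2).

1/(9*pi**2)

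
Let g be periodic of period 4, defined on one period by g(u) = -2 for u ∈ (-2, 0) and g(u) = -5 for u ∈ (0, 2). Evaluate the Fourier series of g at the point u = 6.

-7/2

u = 6 differs from u = -2 by 2 full period(s), and the series is 4-periodic.
At u = -2 the one-sided limits are g(-2^-) = -5 and g(-2^+) = -2.
By Dirichlet's theorem the series converges to their average, [(-5) + (-2)]/2 = -7/2.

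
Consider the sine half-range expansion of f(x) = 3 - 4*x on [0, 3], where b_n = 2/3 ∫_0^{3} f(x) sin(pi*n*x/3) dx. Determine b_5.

b_5 = 2/3 ∫_0^{3} (3 - 4*x) sin(5*pi*x/3) dx.
Integrating by parts (boundary term plus one more integral), an antiderivative of (3 - 4*x) sin(5*pi*x/3) is 12*x*cos(5*pi*x/3)/(5*pi) - 36*sin(5*pi*x/3)/(25*pi**2) - 9*cos(5*pi*x/3)/(5*pi); evaluating from 0 to 3: ∫_{0}^{3} (3 - 4*x) sin(5*pi*x/3) dx = (-27/(5*pi)) - (-9/(5*pi)) = -18/(5*pi).
Hence b_5 = (2/3)·(-18/(5*pi)) = -12/(5*pi).

-12/(5*pi)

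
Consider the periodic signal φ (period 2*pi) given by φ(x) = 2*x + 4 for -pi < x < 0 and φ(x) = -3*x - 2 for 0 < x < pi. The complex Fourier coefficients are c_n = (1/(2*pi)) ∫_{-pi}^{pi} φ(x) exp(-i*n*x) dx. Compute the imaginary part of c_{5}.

(pi + 12)/(10*pi)

Since φ is real-valued, Im(c_{5}) = -(1/(2*pi)) ∫_{-pi}^{pi} φ(x) sin(5*x) dx = -b_{5}/2.
Split the integral at the breakpoints.
Integrating by parts (boundary term plus one more integral), an antiderivative of (2*x + 4) sin(5*x) is -2*x*cos(5*x)/5 + 2*sin(5*x)/25 - 4*cos(5*x)/5; evaluating from -pi to 0: ∫_{-pi}^{0} (2*x + 4) sin(5*x) dx = (-4/5) - (4/5 - 2*pi/5) = -8/5 + 2*pi/5.
Integrating by parts (boundary term plus one more integral), an antiderivative of (-3*x - 2) sin(5*x) is 3*x*cos(5*x)/5 - 3*sin(5*x)/25 + 2*cos(5*x)/5; evaluating from 0 to pi: ∫_{0}^{pi} (-3*x - 2) sin(5*x) dx = (-3*pi/5 - 2/5) - (2/5) = -3*pi/5 - 4/5.
So ∫_{-pi}^{pi} φ(x) sin(5*x) dx = -12/5 - pi/5.
Hence Im(c_{5}) = (-1/(2*pi))·(-12/5 - pi/5) = (pi + 12)/(10*pi).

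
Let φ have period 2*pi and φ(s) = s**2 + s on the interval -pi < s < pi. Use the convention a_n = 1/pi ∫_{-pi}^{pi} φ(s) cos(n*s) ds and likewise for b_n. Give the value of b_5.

b_5 = 1/pi ∫_{-pi}^{pi} φ(s) sin(5*s) ds.
Integrating by parts twice (tabular method), an antiderivative of (s**2 + s) sin(5*s) is -s**2*cos(5*s)/5 + 2*s*sin(5*s)/25 - s*cos(5*s)/5 + sin(5*s)/25 + 2*cos(5*s)/125; evaluating from -pi to pi: ∫_{-pi}^{pi} (s**2 + s) sin(5*s) ds = (-2/125 + pi/5 + pi**2/5) - (-pi/5 - 2/125 + pi**2/5) = 2*pi/5.
Hence b_5 = (1/pi)·(2*pi/5) = 2/5.

2/5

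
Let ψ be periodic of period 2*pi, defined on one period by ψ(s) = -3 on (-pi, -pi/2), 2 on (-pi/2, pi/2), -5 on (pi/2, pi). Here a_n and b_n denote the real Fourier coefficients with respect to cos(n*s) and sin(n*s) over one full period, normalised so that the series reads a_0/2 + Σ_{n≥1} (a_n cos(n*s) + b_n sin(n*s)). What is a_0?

-2

a_0 = 1/pi ∫_{-pi}^{pi} ψ(s) ds = 1/pi · (-2*pi) = -2.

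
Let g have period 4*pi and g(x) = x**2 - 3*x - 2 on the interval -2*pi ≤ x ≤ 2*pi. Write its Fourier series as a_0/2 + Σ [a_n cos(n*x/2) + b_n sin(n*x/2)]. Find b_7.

-12/7

b_7 = (1/(2*pi)) ∫_{-2*pi}^{2*pi} g(x) sin(7*x/2) dx.
Integrating by parts twice (tabular method), an antiderivative of (x**2 - 3*x - 2) sin(7*x/2) is -2*x**2*cos(7*x/2)/7 + 8*x*sin(7*x/2)/49 + 6*x*cos(7*x/2)/7 - 12*sin(7*x/2)/49 + 212*cos(7*x/2)/343; evaluating from -2*pi to 2*pi: ∫_{-2*pi}^{2*pi} (x**2 - 3*x - 2) sin(7*x/2) dx = (-12*pi/7 - 212/343 + 8*pi**2/7) - (-212/343 + 12*pi/7 + 8*pi**2/7) = -24*pi/7.
Hence b_7 = (1/(2*pi))·(-24*pi/7) = -12/7.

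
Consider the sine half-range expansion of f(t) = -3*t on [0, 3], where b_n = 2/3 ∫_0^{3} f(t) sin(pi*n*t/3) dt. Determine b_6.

b_6 = 2/3 ∫_0^{3} (-3*t) sin(2*pi*t) dt.
Integrating by parts (boundary term plus one more integral), an antiderivative of (-3*t) sin(2*pi*t) is 3*t*cos(2*pi*t)/(2*pi) - 3*sin(2*pi*t)/(4*pi**2); evaluating from 0 to 3: ∫_{0}^{3} (-3*t) sin(2*pi*t) dt = (9/(2*pi)) - (0) = 9/(2*pi).
Hence b_6 = (2/3)·(9/(2*pi)) = 3/pi.

3/pi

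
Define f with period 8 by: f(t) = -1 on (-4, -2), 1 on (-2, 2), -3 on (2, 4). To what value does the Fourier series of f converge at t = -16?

1

t = -16 differs from t = 0 by -2 full period(s), and the series is 8-periodic.
f is continuous at t = 0 with value 1, so the series converges to 1 there.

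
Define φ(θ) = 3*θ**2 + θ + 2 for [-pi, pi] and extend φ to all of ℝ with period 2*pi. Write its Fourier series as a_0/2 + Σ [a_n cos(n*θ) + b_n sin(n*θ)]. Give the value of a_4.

a_4 = 1/pi ∫_{-pi}^{pi} φ(θ) cos(4*θ) dθ.
Integrating by parts twice (tabular method), an antiderivative of (3*θ**2 + θ + 2) cos(4*θ) is 3*θ**2*sin(4*θ)/4 + θ*sin(4*θ)/4 + 3*θ*cos(4*θ)/8 + 13*sin(4*θ)/32 + cos(4*θ)/16; evaluating from -pi to pi: ∫_{-pi}^{pi} (3*θ**2 + θ + 2) cos(4*θ) dθ = (1/16 + 3*pi/8) - (1/16 - 3*pi/8) = 3*pi/4.
Hence a_4 = (1/pi)·(3*pi/4) = 3/4.

3/4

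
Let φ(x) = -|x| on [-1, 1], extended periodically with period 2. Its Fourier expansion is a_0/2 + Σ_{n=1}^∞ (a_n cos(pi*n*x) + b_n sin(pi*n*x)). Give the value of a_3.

4/(9*pi**2)

a_3 = ∫_{-1}^{1} φ(x) cos(3*pi*x) dx.
φ is even and cos(3*pi*x) is even, so the integrand is even and a_3 = 2 ∫_0^{1} φ(x) cos(3*pi*x) dx.
Integrating by parts (boundary term plus one more integral), an antiderivative of (-x) cos(3*pi*x) is -x*sin(3*pi*x)/(3*pi) - cos(3*pi*x)/(9*pi**2); evaluating from 0 to 1: ∫_{0}^{1} (-x) cos(3*pi*x) dx = (1/(9*pi**2)) - (-1/(9*pi**2)) = 2/(9*pi**2).
Hence a_3 = 2·(2/(9*pi**2)) = 4/(9*pi**2).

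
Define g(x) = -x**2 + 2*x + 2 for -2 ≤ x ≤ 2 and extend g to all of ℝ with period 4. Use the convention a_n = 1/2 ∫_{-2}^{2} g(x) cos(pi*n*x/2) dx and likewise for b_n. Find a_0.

4/3

a_0 = 1/2 ∫_{-2}^{2} g(x) dx = 1/2 · (8/3) = 4/3.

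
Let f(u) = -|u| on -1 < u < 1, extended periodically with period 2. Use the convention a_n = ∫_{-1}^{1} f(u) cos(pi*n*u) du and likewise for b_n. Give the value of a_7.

a_7 = ∫_{-1}^{1} f(u) cos(7*pi*u) du.
f is even and cos(7*pi*u) is even, so the integrand is even and a_7 = 2 ∫_0^{1} f(u) cos(7*pi*u) du.
Integrating by parts (boundary term plus one more integral), an antiderivative of (-u) cos(7*pi*u) is -u*sin(7*pi*u)/(7*pi) - cos(7*pi*u)/(49*pi**2); evaluating from 0 to 1: ∫_{0}^{1} (-u) cos(7*pi*u) du = (1/(49*pi**2)) - (-1/(49*pi**2)) = 2/(49*pi**2).
Hence a_7 = 2·(2/(49*pi**2)) = 4/(49*pi**2).

4/(49*pi**2)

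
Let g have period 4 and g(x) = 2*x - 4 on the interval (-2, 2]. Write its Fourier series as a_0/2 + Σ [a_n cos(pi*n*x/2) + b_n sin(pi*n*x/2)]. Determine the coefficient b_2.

b_2 = 1/2 ∫_{-2}^{2} g(x) sin(pi*x) dx.
Integrating by parts (boundary term plus one more integral), an antiderivative of (2*x - 4) sin(pi*x) is -2*x*cos(pi*x)/pi + 2*sin(pi*x)/pi**2 + 4*cos(pi*x)/pi; evaluating from -2 to 2: ∫_{-2}^{2} (2*x - 4) sin(pi*x) dx = (0) - (8/pi) = -8/pi.
Hence b_2 = (1/2)·(-8/pi) = -4/pi.

-4/pi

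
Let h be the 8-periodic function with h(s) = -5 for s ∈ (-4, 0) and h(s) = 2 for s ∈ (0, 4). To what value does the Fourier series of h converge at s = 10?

s = 10 differs from s = 2 by 1 full period(s), and the series is 8-periodic.
h is continuous at s = 2 with value 2, so the series converges to 2 there.

2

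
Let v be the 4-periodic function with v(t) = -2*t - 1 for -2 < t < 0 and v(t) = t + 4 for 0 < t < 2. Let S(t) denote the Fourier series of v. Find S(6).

9/2

t = 6 differs from t = 2 by 1 full period(s), and the series is 4-periodic.
At t = 2 the one-sided limits are v(2^-) = 6 and v(2^+) = 3.
By Dirichlet's theorem the series converges to their average, [(6) + (3)]/2 = 9/2.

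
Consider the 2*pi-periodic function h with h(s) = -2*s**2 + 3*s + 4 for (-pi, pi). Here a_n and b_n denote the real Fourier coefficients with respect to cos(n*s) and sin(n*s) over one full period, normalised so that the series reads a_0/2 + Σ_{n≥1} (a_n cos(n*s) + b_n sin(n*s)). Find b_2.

b_2 = 1/pi ∫_{-pi}^{pi} h(s) sin(2*s) ds.
Integrating by parts twice (tabular method), an antiderivative of (-2*s**2 + 3*s + 4) sin(2*s) is s**2*cos(2*s) - s*sin(2*s) - 3*s*cos(2*s)/2 + 3*sin(2*s)/4 - 5*cos(2*s)/2; evaluating from -pi to pi: ∫_{-pi}^{pi} (-2*s**2 + 3*s + 4) sin(2*s) ds = (-3*pi/2 - 5/2 + pi**2) - (-5/2 + 3*pi/2 + pi**2) = -3*pi.
Hence b_2 = (1/pi)·(-3*pi) = -3.

-3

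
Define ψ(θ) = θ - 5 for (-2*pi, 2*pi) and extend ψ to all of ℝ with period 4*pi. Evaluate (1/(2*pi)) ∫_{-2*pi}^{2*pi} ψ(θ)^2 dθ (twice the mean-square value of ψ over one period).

8*pi**2/3 + 50

(1/(2*pi)) ∫_{-2*pi}^{2*pi} ψ(θ)^2 dθ = (1/(2*pi)) · (16*pi**3/3 + 100*pi) = 8*pi**2/3 + 50.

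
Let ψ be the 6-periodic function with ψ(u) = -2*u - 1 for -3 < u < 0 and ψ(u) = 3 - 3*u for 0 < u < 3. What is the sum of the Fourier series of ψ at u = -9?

-1/2

u = -9 differs from u = 3 by -2 full period(s), and the series is 6-periodic.
At u = 3 the one-sided limits are ψ(3^-) = -6 and ψ(3^+) = 5.
By Dirichlet's theorem the series converges to their average, [(-6) + (5)]/2 = -1/2.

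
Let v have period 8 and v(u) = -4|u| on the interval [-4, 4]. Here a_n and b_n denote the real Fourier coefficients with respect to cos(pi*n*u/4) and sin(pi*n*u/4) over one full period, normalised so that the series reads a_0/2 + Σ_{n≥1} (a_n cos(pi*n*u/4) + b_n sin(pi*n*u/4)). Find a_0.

a_0 = 1/4 ∫_{-4}^{4} v(u) du = 1/4 · (-64) = -16.

-16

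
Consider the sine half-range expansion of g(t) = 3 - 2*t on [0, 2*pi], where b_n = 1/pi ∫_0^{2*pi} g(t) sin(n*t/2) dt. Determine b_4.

b_4 = 1/pi ∫_0^{2*pi} (3 - 2*t) sin(2*t) dt.
Integrating by parts (boundary term plus one more integral), an antiderivative of (3 - 2*t) sin(2*t) is t*cos(2*t) - sin(2*t)/2 - 3*cos(2*t)/2; evaluating from 0 to 2*pi: ∫_{0}^{2*pi} (3 - 2*t) sin(2*t) dt = (-3/2 + 2*pi) - (-3/2) = 2*pi.
Hence b_4 = (1/pi)·(2*pi) = 2.

2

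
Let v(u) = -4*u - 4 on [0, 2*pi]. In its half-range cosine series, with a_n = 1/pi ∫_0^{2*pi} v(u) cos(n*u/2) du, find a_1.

a_1 = 1/pi ∫_0^{2*pi} (-4*u - 4) cos(u/2) du.
Integrating by parts (boundary term plus one more integral), an antiderivative of (-4*u - 4) cos(u/2) is -8*u*sin(u/2) - 8*sin(u/2) - 16*cos(u/2); evaluating from 0 to 2*pi: ∫_{0}^{2*pi} (-4*u - 4) cos(u/2) du = (16) - (-16) = 32.
Hence a_1 = (1/pi)·(32) = 32/pi.

32/pi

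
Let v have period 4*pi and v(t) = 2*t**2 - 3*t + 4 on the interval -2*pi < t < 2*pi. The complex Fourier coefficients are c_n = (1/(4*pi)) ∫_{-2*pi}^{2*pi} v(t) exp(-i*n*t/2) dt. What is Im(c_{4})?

Since v is real-valued, Im(c_{4}) = -(1/(4*pi)) ∫_{-2*pi}^{2*pi} v(t) sin(2*t) dt = -b_{4}/2.
Integrating by parts twice (tabular method), an antiderivative of (2*t**2 - 3*t + 4) sin(2*t) is -t**2*cos(2*t) + t*sin(2*t) + 3*t*cos(2*t)/2 - 3*sin(2*t)/4 - 3*cos(2*t)/2; evaluating from -2*pi to 2*pi: ∫_{-2*pi}^{2*pi} (2*t**2 - 3*t + 4) sin(2*t) dt = (-4*pi**2 - 3/2 + 3*pi) - (-4*pi**2 - 3*pi - 3/2) = 6*pi.
Hence Im(c_{4}) = (-1/(4*pi))·(6*pi) = -3/2.

-3/2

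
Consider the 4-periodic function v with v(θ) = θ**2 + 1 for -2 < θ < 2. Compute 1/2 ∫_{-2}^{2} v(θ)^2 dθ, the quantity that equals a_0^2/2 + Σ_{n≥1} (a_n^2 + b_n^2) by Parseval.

1/2 ∫_{-2}^{2} v(θ)^2 dθ = 1/2 · (412/15) = 206/15.

206/15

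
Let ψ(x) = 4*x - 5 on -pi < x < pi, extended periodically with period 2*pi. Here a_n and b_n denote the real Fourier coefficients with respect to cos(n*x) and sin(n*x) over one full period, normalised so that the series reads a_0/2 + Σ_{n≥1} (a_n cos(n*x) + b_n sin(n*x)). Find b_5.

b_5 = 1/pi ∫_{-pi}^{pi} ψ(x) sin(5*x) dx.
Integrating by parts (boundary term plus one more integral), an antiderivative of (4*x - 5) sin(5*x) is -4*x*cos(5*x)/5 + 4*sin(5*x)/25 + cos(5*x); evaluating from -pi to pi: ∫_{-pi}^{pi} (4*x - 5) sin(5*x) dx = (-1 + 4*pi/5) - (-4*pi/5 - 1) = 8*pi/5.
Hence b_5 = (1/pi)·(8*pi/5) = 8/5.

8/5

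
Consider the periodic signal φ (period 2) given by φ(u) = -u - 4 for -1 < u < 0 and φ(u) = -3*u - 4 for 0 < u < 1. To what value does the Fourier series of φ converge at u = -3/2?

-11/2

u = -3/2 differs from u = 1/2 by -1 full period(s), and the series is 2-periodic.
φ is continuous at u = 1/2 with value -11/2, so the series converges to -11/2 there.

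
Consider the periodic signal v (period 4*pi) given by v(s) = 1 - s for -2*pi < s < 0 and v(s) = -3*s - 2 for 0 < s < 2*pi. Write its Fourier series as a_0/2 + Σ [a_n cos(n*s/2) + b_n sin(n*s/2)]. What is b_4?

2

b_4 = (1/(2*pi)) ∫_{-2*pi}^{2*pi} v(s) sin(2*s) ds.
Split the integral at the breakpoints.
Integrating by parts (boundary term plus one more integral), an antiderivative of (1 - s) sin(2*s) is s*cos(2*s)/2 - sin(2*s)/4 - cos(2*s)/2; evaluating from -2*pi to 0: ∫_{-2*pi}^{0} (1 - s) sin(2*s) ds = (-1/2) - (-pi - 1/2) = pi.
Integrating by parts (boundary term plus one more integral), an antiderivative of (-3*s - 2) sin(2*s) is 3*s*cos(2*s)/2 - 3*sin(2*s)/4 + cos(2*s); evaluating from 0 to 2*pi: ∫_{0}^{2*pi} (-3*s - 2) sin(2*s) ds = (1 + 3*pi) - (1) = 3*pi.
Summing the pieces and multiplying by (1/(2*pi)) gives b_4 = 2.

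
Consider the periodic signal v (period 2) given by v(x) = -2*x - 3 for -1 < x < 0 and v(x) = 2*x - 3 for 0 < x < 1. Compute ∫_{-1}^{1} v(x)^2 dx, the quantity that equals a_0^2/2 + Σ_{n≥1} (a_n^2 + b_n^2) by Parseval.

26/3

∫_{-1}^{1} v(x)^2 dx = 26/3.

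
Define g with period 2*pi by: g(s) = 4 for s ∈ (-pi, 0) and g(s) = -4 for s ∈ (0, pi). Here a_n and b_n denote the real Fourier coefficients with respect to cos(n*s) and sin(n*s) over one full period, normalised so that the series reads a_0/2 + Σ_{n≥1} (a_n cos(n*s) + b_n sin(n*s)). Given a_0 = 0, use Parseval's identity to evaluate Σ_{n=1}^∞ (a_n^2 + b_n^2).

32

Parseval: a_0^2/2 + Σ_{n≥1} (a_n^2+b_n^2) = 1/pi ∫_{-pi}^{pi} g(s)^2 ds = 32.
Subtract a_0^2/2 = 0: Σ (a_n^2+b_n^2) = 32.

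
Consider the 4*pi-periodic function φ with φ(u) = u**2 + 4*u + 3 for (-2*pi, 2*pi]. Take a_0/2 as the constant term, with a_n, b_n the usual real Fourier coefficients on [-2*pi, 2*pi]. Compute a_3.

-16/9

a_3 = (1/(2*pi)) ∫_{-2*pi}^{2*pi} φ(u) cos(3*u/2) du.
Integrating by parts twice (tabular method), an antiderivative of (u**2 + 4*u + 3) cos(3*u/2) is 2*u**2*sin(3*u/2)/3 + 8*u*sin(3*u/2)/3 + 8*u*cos(3*u/2)/9 + 38*sin(3*u/2)/27 + 16*cos(3*u/2)/9; evaluating from -2*pi to 2*pi: ∫_{-2*pi}^{2*pi} (u**2 + 4*u + 3) cos(3*u/2) du = (-16*pi/9 - 16/9) - (-16/9 + 16*pi/9) = -32*pi/9.
Hence a_3 = (1/(2*pi))·(-32*pi/9) = -16/9.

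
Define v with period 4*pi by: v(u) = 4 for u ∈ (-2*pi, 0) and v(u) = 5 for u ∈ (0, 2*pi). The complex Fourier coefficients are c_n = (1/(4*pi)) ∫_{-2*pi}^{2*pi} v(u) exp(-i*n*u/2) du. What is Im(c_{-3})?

Since v is real-valued, Im(c_{-3}) = -(1/(4*pi)) ∫_{-2*pi}^{2*pi} v(u) sin(-3*u/2) du = b_{3}/2.
Split the integral at the breakpoints.
Directly, an antiderivative of (4) sin(-3*u/2) is 8*cos(3*u/2)/3; evaluating from -2*pi to 0: ∫_{-2*pi}^{0} (4) sin(-3*u/2) du = (8/3) - (-8/3) = 16/3.
Directly, an antiderivative of (5) sin(-3*u/2) is 10*cos(3*u/2)/3; evaluating from 0 to 2*pi: ∫_{0}^{2*pi} (5) sin(-3*u/2) du = (-10/3) - (10/3) = -20/3.
So ∫_{-2*pi}^{2*pi} v(u) sin(-3*u/2) du = -4/3.
Hence Im(c_{-3}) = (-1/(4*pi))·(-4/3) = 1/(3*pi).

1/(3*pi)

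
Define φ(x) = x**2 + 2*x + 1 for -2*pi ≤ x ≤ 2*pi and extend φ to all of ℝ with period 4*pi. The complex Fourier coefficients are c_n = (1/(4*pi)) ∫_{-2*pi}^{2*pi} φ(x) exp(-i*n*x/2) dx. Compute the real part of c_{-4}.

1/2

Since φ is real-valued, Re(c_{-4}) = (1/(4*pi)) ∫_{-2*pi}^{2*pi} φ(x) cos(-2*x) dx = a_{4}/2.
Integrating by parts twice (tabular method), an antiderivative of (x**2 + 2*x + 1) cos(-2*x) is x**2*sin(2*x)/2 + x*sin(2*x) + x*cos(2*x)/2 + sin(2*x)/4 + cos(2*x)/2; evaluating from -2*pi to 2*pi: ∫_{-2*pi}^{2*pi} (x**2 + 2*x + 1) cos(-2*x) dx = (1/2 + pi) - (1/2 - pi) = 2*pi.
Hence Re(c_{-4}) = (1/(4*pi))·(2*pi) = 1/2.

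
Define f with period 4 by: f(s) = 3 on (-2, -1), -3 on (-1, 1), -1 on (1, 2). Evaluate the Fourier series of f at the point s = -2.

At s = -2 the one-sided limits are f(-2^-) = -1 and f(-2^+) = 3.
By Dirichlet's theorem the series converges to their average, [(-1) + (3)]/2 = 1.

1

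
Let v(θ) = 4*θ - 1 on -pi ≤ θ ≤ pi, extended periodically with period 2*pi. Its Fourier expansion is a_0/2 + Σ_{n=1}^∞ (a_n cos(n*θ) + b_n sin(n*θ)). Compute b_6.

b_6 = 1/pi ∫_{-pi}^{pi} v(θ) sin(6*θ) dθ.
Integrating by parts (boundary term plus one more integral), an antiderivative of (4*θ - 1) sin(6*θ) is -2*θ*cos(6*θ)/3 + sin(6*θ)/9 + cos(6*θ)/6; evaluating from -pi to pi: ∫_{-pi}^{pi} (4*θ - 1) sin(6*θ) dθ = (1/6 - 2*pi/3) - (1/6 + 2*pi/3) = -4*pi/3.
Hence b_6 = (1/pi)·(-4*pi/3) = -4/3.

-4/3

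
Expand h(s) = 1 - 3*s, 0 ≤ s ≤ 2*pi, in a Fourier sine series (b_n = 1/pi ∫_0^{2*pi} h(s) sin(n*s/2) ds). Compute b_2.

b_2 = 1/pi ∫_0^{2*pi} (1 - 3*s) sin(s) ds.
Integrating by parts (boundary term plus one more integral), an antiderivative of (1 - 3*s) sin(s) is 3*s*cos(s) - 3*sin(s) - cos(s); evaluating from 0 to 2*pi: ∫_{0}^{2*pi} (1 - 3*s) sin(s) ds = (-1 + 6*pi) - (-1) = 6*pi.
Hence b_2 = (1/pi)·(6*pi) = 6.

6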